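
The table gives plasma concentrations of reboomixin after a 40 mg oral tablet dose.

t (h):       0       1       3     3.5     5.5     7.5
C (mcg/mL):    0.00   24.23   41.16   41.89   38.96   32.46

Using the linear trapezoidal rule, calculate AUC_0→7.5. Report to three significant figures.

AUC = 251 mcg/mL·h

Trapezoidal AUC_0→7.5:
  [0→1]: (0.00+24.23)/2 × 1 = 12.115
  [1→3]: (24.23+41.16)/2 × 2 = 65.39
  [3→3.5]: (41.16+41.89)/2 × 0.5 = 20.7625
  [3.5→5.5]: (41.89+38.96)/2 × 2 = 80.85
  [5.5→7.5]: (38.96+32.46)/2 × 2 = 71.42
  Sum = 250.5375 mcg/mL·h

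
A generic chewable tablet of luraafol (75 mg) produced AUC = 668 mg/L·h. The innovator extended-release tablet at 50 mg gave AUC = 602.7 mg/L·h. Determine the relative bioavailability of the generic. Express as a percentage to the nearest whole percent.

F_rel = (AUC_test/D_test) / (AUC_ref/D_ref)
      = (668/75) / (602.7/50)
      = 8.90667 / 12.054 = 0.7389 = 73.89%

F_rel = 74%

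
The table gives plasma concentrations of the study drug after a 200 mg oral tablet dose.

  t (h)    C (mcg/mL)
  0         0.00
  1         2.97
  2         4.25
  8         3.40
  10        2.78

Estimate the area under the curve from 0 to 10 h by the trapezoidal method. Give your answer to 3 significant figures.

Trapezoidal AUC_0→10:
  [0→1]: (0.00+2.97)/2 × 1 = 1.485
  [1→2]: (2.97+4.25)/2 × 1 = 3.61
  [2→8]: (4.25+3.40)/2 × 6 = 22.95
  [8→10]: (3.40+2.78)/2 × 2 = 6.18
  Sum = 34.225 mcg/mL·h

AUC = 34.2 mcg/mL·h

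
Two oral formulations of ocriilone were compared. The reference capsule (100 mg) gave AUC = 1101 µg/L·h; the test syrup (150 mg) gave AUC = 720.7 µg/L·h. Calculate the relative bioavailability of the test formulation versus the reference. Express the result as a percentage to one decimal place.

F_rel = 43.6%

F_rel = (AUC_test/D_test) / (AUC_ref/D_ref)
      = (720.7/150) / (1101/100)
      = 4.80467 / 11.01 = 0.4364 = 43.64%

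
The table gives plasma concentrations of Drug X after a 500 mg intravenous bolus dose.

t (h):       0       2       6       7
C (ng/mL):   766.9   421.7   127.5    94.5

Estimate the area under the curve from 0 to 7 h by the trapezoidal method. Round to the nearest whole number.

Trapezoidal AUC_0→7:
  [0→2]: (766.9+421.7)/2 × 2 = 1188.6
  [2→6]: (421.7+127.5)/2 × 4 = 1098.4
  [6→7]: (127.5+94.5)/2 × 1 = 111.0
  Sum = 2398.0 ng/mL·h

AUC = 2398 ng/mL·h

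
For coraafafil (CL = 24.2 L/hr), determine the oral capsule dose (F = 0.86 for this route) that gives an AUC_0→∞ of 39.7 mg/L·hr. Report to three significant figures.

Dose = CL × AUC_0→∞ / F
     = 24.2 × 39.7 / 0.86 = 1117.14 mg

Dose = 1120 mg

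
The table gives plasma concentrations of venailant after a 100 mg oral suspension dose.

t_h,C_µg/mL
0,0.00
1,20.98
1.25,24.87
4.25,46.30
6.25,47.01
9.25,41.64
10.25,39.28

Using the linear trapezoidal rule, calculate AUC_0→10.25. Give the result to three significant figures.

Trapezoidal AUC_0→10.25:
  [0→1]: (0.00+20.98)/2 × 1 = 10.49
  [1→1.25]: (20.98+24.87)/2 × 0.25 = 5.73125
  [1.25→4.25]: (24.87+46.30)/2 × 3 = 106.755
  [4.25→6.25]: (46.30+47.01)/2 × 2 = 93.31
  [6.25→9.25]: (47.01+41.64)/2 × 3 = 132.975
  [9.25→10.25]: (41.64+39.28)/2 × 1 = 40.46
  Sum = 389.72125 µg/mL·h

AUC = 390 µg/mL·h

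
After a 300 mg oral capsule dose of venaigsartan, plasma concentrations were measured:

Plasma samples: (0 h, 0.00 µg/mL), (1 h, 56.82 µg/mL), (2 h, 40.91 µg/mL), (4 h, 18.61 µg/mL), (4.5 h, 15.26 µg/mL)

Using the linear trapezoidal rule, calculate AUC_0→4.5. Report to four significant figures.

AUC = 145.3 µg/mL·h

Trapezoidal AUC_0→4.5:
  [0→1]: (0.00+56.82)/2 × 1 = 28.41
  [1→2]: (56.82+40.91)/2 × 1 = 48.865
  [2→4]: (40.91+18.61)/2 × 2 = 59.52
  [4→4.5]: (18.61+15.26)/2 × 0.5 = 8.4675
  Sum = 145.2625 µg/mL·h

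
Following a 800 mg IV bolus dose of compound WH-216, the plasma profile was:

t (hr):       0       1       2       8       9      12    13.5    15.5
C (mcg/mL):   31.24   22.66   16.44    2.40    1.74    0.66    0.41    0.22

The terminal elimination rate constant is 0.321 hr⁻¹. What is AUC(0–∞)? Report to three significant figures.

AUC = 111 mcg/mL·hr

Trapezoidal AUC_0→15.5:
  [0→1]: (31.24+22.66)/2 × 1 = 26.95
  [1→2]: (22.66+16.44)/2 × 1 = 19.55
  [2→8]: (16.44+2.40)/2 × 6 = 56.52
  [8→9]: (2.40+1.74)/2 × 1 = 2.07
  [9→12]: (1.74+0.66)/2 × 3 = 3.6
  [12→13.5]: (0.66+0.41)/2 × 1.5 = 0.8025
  [13.5→15.5]: (0.41+0.22)/2 × 2 = 0.63
  Sum = 110.1225 mcg/mL·hr
Extrapolated tail: C_last / k_e = 0.22 / 0.321 = 0.685
AUC_0→∞ = 110.1225 + 0.685 = 110.8075 mcg/mL·hr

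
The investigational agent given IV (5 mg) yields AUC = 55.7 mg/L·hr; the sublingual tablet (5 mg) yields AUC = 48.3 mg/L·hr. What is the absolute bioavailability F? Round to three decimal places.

F = 0.867

F = (AUC_ev / D_ev) / (AUC_iv / D_iv)
  = (48.3/5) / (55.7/5)
  = 9.66 / 11.14 = 0.8671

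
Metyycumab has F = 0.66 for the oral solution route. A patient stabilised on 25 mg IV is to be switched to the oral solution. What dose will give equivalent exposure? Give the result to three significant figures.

D_oral = 37.9 mg

For equal systemic exposure: F × D_ev = D_iv
D_ev = D_iv / F = 25 / 0.66 = 37.8788 mg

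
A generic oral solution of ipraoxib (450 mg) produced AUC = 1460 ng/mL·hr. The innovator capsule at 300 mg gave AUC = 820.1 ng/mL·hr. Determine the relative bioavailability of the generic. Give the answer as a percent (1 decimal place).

F_rel = (AUC_test/D_test) / (AUC_ref/D_ref)
      = (1460/450) / (820.1/300)
      = 3.24444 / 2.73367 = 1.1868 = 118.68%

F_rel = 118.7%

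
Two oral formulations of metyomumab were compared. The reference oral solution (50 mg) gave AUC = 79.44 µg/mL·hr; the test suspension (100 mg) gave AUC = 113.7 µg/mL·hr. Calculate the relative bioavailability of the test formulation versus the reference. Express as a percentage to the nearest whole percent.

F_rel = 72%

F_rel = (AUC_test/D_test) / (AUC_ref/D_ref)
      = (113.7/100) / (79.44/50)
      = 1.137 / 1.5888 = 0.7156 = 71.56%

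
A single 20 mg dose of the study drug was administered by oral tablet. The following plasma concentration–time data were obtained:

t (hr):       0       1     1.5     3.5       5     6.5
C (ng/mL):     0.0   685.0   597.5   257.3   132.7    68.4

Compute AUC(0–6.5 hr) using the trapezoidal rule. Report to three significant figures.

AUC = 1960 ng/mL·hr

Trapezoidal AUC_0→6.5:
  [0→1]: (0.0+685.0)/2 × 1 = 342.5
  [1→1.5]: (685.0+597.5)/2 × 0.5 = 320.625
  [1.5→3.5]: (597.5+257.3)/2 × 2 = 854.8
  [3.5→5]: (257.3+132.7)/2 × 1.5 = 292.5
  [5→6.5]: (132.7+68.4)/2 × 1.5 = 150.825
  Sum = 1961.25 ng/mL·hr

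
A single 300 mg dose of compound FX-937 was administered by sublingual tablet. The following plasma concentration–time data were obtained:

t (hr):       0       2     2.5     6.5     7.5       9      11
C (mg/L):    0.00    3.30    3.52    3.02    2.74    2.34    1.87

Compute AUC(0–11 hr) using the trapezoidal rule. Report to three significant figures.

AUC = 29.0 mg/L·hr

Trapezoidal AUC_0→11:
  [0→2]: (0.00+3.30)/2 × 2 = 3.3
  [2→2.5]: (3.30+3.52)/2 × 0.5 = 1.705
  [2.5→6.5]: (3.52+3.02)/2 × 4 = 13.08
  [6.5→7.5]: (3.02+2.74)/2 × 1 = 2.88
  [7.5→9]: (2.74+2.34)/2 × 1.5 = 3.81
  [9→11]: (2.34+1.87)/2 × 2 = 4.21
  Sum = 28.985 mg/L·hr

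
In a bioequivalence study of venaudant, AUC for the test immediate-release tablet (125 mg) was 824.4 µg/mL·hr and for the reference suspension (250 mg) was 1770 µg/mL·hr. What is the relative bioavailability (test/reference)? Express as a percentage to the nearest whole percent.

F_rel = 93%

F_rel = (AUC_test/D_test) / (AUC_ref/D_ref)
      = (824.4/125) / (1770/250)
      = 6.5952 / 7.08 = 0.9315 = 93.15%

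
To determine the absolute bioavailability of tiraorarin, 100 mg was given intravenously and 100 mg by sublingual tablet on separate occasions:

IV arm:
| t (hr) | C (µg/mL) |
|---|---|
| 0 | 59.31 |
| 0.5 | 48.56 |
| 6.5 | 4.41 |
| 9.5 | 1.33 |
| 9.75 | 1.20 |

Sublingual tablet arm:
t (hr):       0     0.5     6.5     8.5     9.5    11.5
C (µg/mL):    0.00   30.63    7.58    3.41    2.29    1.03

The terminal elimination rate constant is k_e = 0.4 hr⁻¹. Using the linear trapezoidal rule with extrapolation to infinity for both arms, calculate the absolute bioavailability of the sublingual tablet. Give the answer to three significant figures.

Trapezoidal AUC_0→9.75 (IV):
  [0→0.5]: (59.31+48.56)/2 × 0.5 = 26.9675
  [0.5→6.5]: (48.56+4.41)/2 × 6 = 158.91
  [6.5→9.5]: (4.41+1.33)/2 × 3 = 8.61
  [9.5→9.75]: (1.33+1.20)/2 × 0.25 = 0.31625
  Sum = 194.80375 µg/mL·hr
IV tail: 1.20/0.4 = 3.000; AUC_iv,0→∞ = 194.80375 + 3.000 = 197.80375 µg/mL·hr
Trapezoidal AUC_0→11.5 (sublingual tablet):
  [0→0.5]: (0.00+30.63)/2 × 0.5 = 7.6575
  [0.5→6.5]: (30.63+7.58)/2 × 6 = 114.63
  [6.5→8.5]: (7.58+3.41)/2 × 2 = 10.99
  [8.5→9.5]: (3.41+2.29)/2 × 1 = 2.85
  [9.5→11.5]: (2.29+1.03)/2 × 2 = 3.32
  Sum = 139.4475 µg/mL·hr
sublingual tablet tail: 1.03/0.4 = 2.575; AUC_ev,0→∞ = 139.4475 + 2.575 = 142.0225 µg/mL·hr
F = (AUC_ev/D_ev)/(AUC_iv/D_iv) = (142.0225/100)/(197.80375/100) = 1.420225/1.9780375 = 0.7180

F = 0.718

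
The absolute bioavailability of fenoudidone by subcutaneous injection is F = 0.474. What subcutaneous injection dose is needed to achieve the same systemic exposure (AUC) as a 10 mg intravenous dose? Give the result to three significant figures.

D_subcutaneous = 21.1 mg

For equal systemic exposure: F × D_ev = D_iv
D_ev = D_iv / F = 10 / 0.474 = 21.097 mg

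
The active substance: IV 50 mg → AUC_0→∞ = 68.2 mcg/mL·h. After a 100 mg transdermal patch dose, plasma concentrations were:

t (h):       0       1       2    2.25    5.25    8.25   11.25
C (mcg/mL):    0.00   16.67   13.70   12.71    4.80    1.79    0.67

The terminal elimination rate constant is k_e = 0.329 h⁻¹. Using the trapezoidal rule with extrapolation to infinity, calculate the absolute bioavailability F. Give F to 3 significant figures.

Trapezoidal AUC_0→11.25 (transdermal patch):
  [0→1]: (0.00+16.67)/2 × 1 = 8.335
  [1→2]: (16.67+13.70)/2 × 1 = 15.185
  [2→2.25]: (13.70+12.71)/2 × 0.25 = 3.30125
  [2.25→5.25]: (12.71+4.80)/2 × 3 = 26.265
  [5.25→8.25]: (4.80+1.79)/2 × 3 = 9.885
  [8.25→11.25]: (1.79+0.67)/2 × 3 = 3.69
  Sum = 66.66125 mcg/mL·h
Tail: C_last/k_e = 0.67/0.329 = 2.036
AUC_0→∞ (transdermal patch) = 66.66125 + 2.036 = 68.69725 mcg/mL·h
F = (AUC_ev/D_ev)/(AUC_iv/D_iv) = (68.69725/100)/(68.2/50) = 0.6869725/1.364 = 0.5036

F = 0.504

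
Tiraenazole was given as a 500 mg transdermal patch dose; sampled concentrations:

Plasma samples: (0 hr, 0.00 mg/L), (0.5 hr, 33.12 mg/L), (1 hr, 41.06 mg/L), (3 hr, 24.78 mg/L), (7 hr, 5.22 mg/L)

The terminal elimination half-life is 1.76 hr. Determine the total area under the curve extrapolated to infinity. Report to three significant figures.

AUC = 166 mg/L·hr

Trapezoidal AUC_0→7:
  [0→0.5]: (0.00+33.12)/2 × 0.5 = 8.28
  [0.5→1]: (33.12+41.06)/2 × 0.5 = 18.545
  [1→3]: (41.06+24.78)/2 × 2 = 65.84
  [3→7]: (24.78+5.22)/2 × 4 = 60.0
  Sum = 152.665 mg/L·hr
k_e = ln2 / t½ = 0.693147 / 1.76 = 0.3938 hr^-1
Extrapolated tail: C_last / k_e = 5.22 / 0.3938 = 13.255
AUC_0→∞ = 152.665 + 13.255 = 165.92 mg/L·hr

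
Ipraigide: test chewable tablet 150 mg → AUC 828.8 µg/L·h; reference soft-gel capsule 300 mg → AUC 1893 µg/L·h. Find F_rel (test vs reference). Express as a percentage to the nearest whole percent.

F_rel = (AUC_test/D_test) / (AUC_ref/D_ref)
      = (828.8/150) / (1893/300)
      = 5.52533 / 6.31 = 0.8756 = 87.56%

F_rel = 88%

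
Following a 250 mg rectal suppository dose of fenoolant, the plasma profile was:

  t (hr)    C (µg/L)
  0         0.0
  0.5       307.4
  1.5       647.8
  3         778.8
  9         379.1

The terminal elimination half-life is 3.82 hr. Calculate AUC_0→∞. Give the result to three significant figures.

AUC = 7190 µg/L·hr

Trapezoidal AUC_0→9:
  [0→0.5]: (0.0+307.4)/2 × 0.5 = 76.85
  [0.5→1.5]: (307.4+647.8)/2 × 1 = 477.6
  [1.5→3]: (647.8+778.8)/2 × 1.5 = 1069.95
  [3→9]: (778.8+379.1)/2 × 6 = 3473.7
  Sum = 5098.1 µg/L·hr
k_e = ln2 / t½ = 0.693147 / 3.82 = 0.1815 hr^-1
Extrapolated tail: C_last / k_e = 379.1 / 0.1815 = 2088.705
AUC_0→∞ = 5098.1 + 2088.705 = 7186.805 µg/L·hr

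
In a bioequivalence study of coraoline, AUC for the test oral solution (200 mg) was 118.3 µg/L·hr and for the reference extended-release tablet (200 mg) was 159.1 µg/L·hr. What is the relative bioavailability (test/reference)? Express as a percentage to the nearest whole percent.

F_rel = 74%

F_rel = (AUC_test/D_test) / (AUC_ref/D_ref)
      = (118.3/200) / (159.1/200)
      = 0.5915 / 0.7955 = 0.7436 = 74.36%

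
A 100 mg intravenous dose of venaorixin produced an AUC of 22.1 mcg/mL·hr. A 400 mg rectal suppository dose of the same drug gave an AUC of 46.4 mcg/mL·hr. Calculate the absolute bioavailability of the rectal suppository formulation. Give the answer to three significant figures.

F = (AUC_ev / D_ev) / (AUC_iv / D_iv)
  = (46.4/400) / (22.1/100)
  = 0.116 / 0.221 = 0.5249

F = 0.525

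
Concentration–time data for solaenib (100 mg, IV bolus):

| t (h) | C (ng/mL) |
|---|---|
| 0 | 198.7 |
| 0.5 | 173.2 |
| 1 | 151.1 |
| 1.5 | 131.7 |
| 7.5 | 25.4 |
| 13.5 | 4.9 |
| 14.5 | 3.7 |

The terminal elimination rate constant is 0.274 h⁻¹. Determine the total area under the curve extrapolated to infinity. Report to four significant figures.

AUC = 824.8 ng/mL·h

Trapezoidal AUC_0→14.5:
  [0→0.5]: (198.7+173.2)/2 × 0.5 = 92.975
  [0.5→1]: (173.2+151.1)/2 × 0.5 = 81.075
  [1→1.5]: (151.1+131.7)/2 × 0.5 = 70.7
  [1.5→7.5]: (131.7+25.4)/2 × 6 = 471.3
  [7.5→13.5]: (25.4+4.9)/2 × 6 = 90.9
  [13.5→14.5]: (4.9+3.7)/2 × 1 = 4.3
  Sum = 811.25 ng/mL·h
Extrapolated tail: C_last / k_e = 3.7 / 0.274 = 13.504
AUC_0→∞ = 811.25 + 13.504 = 824.754 ng/mL·h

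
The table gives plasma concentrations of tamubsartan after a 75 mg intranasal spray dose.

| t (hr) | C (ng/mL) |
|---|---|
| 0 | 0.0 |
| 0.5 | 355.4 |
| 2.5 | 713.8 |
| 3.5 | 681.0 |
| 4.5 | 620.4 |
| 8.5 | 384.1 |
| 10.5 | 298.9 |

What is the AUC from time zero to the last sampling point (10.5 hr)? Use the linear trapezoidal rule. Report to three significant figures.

AUC = 5200 ng/mL·hr

Trapezoidal AUC_0→10.5:
  [0→0.5]: (0.0+355.4)/2 × 0.5 = 88.85
  [0.5→2.5]: (355.4+713.8)/2 × 2 = 1069.2
  [2.5→3.5]: (713.8+681.0)/2 × 1 = 697.4
  [3.5→4.5]: (681.0+620.4)/2 × 1 = 650.7
  [4.5→8.5]: (620.4+384.1)/2 × 4 = 2009.0
  [8.5→10.5]: (384.1+298.9)/2 × 2 = 683.0
  Sum = 5198.15 ng/mL·hr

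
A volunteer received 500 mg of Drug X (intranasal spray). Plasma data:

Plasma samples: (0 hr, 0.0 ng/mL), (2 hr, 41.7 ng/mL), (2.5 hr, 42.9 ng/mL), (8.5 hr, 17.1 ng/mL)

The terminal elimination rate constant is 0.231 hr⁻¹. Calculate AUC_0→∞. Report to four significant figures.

AUC = 316.9 ng/mL·hr

Trapezoidal AUC_0→8.5:
  [0→2]: (0.0+41.7)/2 × 2 = 41.7
  [2→2.5]: (41.7+42.9)/2 × 0.5 = 21.15
  [2.5→8.5]: (42.9+17.1)/2 × 6 = 180.0
  Sum = 242.85 ng/mL·hr
Extrapolated tail: C_last / k_e = 17.1 / 0.231 = 74.026
AUC_0→∞ = 242.85 + 74.026 = 316.876 ng/mL·hr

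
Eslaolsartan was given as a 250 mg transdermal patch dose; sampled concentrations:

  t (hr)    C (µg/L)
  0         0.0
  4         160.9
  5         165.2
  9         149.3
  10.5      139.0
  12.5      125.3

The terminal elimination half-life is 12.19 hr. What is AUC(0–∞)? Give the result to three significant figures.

AUC = 3800 µg/L·hr

Trapezoidal AUC_0→12.5:
  [0→4]: (0.0+160.9)/2 × 4 = 321.8
  [4→5]: (160.9+165.2)/2 × 1 = 163.05
  [5→9]: (165.2+149.3)/2 × 4 = 629.0
  [9→10.5]: (149.3+139.0)/2 × 1.5 = 216.225
  [10.5→12.5]: (139.0+125.3)/2 × 2 = 264.3
  Sum = 1594.375 µg/L·hr
k_e = ln2 / t½ = 0.693147 / 12.19 = 0.0569 hr^-1
Extrapolated tail: C_last / k_e = 125.3 / 0.0569 = 2202.109
AUC_0→∞ = 1594.375 + 2202.109 = 3796.484 µg/L·hr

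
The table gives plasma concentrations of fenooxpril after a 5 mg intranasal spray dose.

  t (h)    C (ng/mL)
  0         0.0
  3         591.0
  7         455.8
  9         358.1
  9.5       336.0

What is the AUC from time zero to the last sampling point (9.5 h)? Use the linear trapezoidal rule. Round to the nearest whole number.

AUC = 3968 ng/mL·h

Trapezoidal AUC_0→9.5:
  [0→3]: (0.0+591.0)/2 × 3 = 886.5
  [3→7]: (591.0+455.8)/2 × 4 = 2093.6
  [7→9]: (455.8+358.1)/2 × 2 = 813.9
  [9→9.5]: (358.1+336.0)/2 × 0.5 = 173.525
  Sum = 3967.525 ng/mL·h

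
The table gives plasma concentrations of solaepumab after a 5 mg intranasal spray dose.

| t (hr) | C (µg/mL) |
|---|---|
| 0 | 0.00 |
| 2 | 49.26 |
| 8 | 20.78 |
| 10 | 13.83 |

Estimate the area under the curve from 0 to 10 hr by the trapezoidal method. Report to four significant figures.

AUC = 294.0 µg/mL·hr

Trapezoidal AUC_0→10:
  [0→2]: (0.00+49.26)/2 × 2 = 49.26
  [2→8]: (49.26+20.78)/2 × 6 = 210.12
  [8→10]: (20.78+13.83)/2 × 2 = 34.61
  Sum = 293.99 µg/mL·hr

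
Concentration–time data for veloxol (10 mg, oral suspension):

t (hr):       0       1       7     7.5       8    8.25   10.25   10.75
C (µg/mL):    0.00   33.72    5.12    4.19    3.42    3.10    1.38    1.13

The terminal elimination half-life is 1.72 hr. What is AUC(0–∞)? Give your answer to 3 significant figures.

Trapezoidal AUC_0→10.75:
  [0→1]: (0.00+33.72)/2 × 1 = 16.86
  [1→7]: (33.72+5.12)/2 × 6 = 116.52
  [7→7.5]: (5.12+4.19)/2 × 0.5 = 2.3275
  [7.5→8]: (4.19+3.42)/2 × 0.5 = 1.9025
  [8→8.25]: (3.42+3.10)/2 × 0.25 = 0.815
  [8.25→10.25]: (3.10+1.38)/2 × 2 = 4.48
  [10.25→10.75]: (1.38+1.13)/2 × 0.5 = 0.6275
  Sum = 143.5325 µg/mL·hr
k_e = ln2 / t½ = 0.693147 / 1.72 = 0.4030 hr^-1
Extrapolated tail: C_last / k_e = 1.13 / 0.403 = 2.804
AUC_0→∞ = 143.5325 + 2.804 = 146.3365 µg/mL·hr

AUC = 146 µg/mL·hr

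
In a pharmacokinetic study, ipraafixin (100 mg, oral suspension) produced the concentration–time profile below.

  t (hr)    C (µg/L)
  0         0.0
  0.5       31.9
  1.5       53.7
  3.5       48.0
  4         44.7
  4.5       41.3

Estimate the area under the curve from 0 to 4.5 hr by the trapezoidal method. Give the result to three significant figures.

Trapezoidal AUC_0→4.5:
  [0→0.5]: (0.0+31.9)/2 × 0.5 = 7.975
  [0.5→1.5]: (31.9+53.7)/2 × 1 = 42.8
  [1.5→3.5]: (53.7+48.0)/2 × 2 = 101.7
  [3.5→4]: (48.0+44.7)/2 × 0.5 = 23.175
  [4→4.5]: (44.7+41.3)/2 × 0.5 = 21.5
  Sum = 197.15 µg/L·hr

AUC = 197 µg/L·hr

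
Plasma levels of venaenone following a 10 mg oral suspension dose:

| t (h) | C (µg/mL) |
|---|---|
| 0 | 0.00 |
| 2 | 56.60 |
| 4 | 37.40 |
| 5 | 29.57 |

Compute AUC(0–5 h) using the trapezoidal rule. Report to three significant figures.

Trapezoidal AUC_0→5:
  [0→2]: (0.00+56.60)/2 × 2 = 56.6
  [2→4]: (56.60+37.40)/2 × 2 = 94.0
  [4→5]: (37.40+29.57)/2 × 1 = 33.485
  Sum = 184.085 µg/mL·h

AUC = 184 µg/mL·h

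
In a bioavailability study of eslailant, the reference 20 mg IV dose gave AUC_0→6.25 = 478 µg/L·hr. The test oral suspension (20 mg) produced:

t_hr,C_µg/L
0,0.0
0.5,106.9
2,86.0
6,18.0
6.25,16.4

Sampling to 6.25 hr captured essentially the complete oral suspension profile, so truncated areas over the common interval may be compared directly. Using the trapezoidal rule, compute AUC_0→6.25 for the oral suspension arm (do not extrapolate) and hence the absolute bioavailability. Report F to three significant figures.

F = 0.803

Trapezoidal AUC_0→6.25 (oral suspension):
  [0→0.5]: (0.0+106.9)/2 × 0.5 = 26.725
  [0.5→2]: (106.9+86.0)/2 × 1.5 = 144.675
  [2→6]: (86.0+18.0)/2 × 4 = 208.0
  [6→6.25]: (18.0+16.4)/2 × 0.25 = 4.3
  Sum = 383.7 µg/L·hr
F = (AUC_ev/D_ev)/(AUC_iv/D_iv) = (383.7/20)/(478/20) = 19.185/23.9 = 0.8027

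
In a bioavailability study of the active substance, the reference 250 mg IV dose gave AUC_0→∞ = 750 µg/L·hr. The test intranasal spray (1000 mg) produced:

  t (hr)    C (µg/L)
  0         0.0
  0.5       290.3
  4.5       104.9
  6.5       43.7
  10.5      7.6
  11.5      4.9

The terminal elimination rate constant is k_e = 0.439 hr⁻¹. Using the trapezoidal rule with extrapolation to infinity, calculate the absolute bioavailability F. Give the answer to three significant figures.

F = 0.377

Trapezoidal AUC_0→11.5 (intranasal spray):
  [0→0.5]: (0.0+290.3)/2 × 0.5 = 72.575
  [0.5→4.5]: (290.3+104.9)/2 × 4 = 790.4
  [4.5→6.5]: (104.9+43.7)/2 × 2 = 148.6
  [6.5→10.5]: (43.7+7.6)/2 × 4 = 102.6
  [10.5→11.5]: (7.6+4.9)/2 × 1 = 6.25
  Sum = 1120.425 µg/L·hr
Tail: C_last/k_e = 4.9/0.439 = 11.162
AUC_0→∞ (intranasal spray) = 1120.425 + 11.162 = 1131.587 µg/L·hr
F = (AUC_ev/D_ev)/(AUC_iv/D_iv) = (1131.587/1000)/(750/250) = 1.131587/3 = 0.3772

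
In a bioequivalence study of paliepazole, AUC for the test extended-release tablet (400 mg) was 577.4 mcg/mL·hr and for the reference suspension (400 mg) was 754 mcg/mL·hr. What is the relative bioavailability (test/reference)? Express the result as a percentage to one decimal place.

F_rel = (AUC_test/D_test) / (AUC_ref/D_ref)
      = (577.4/400) / (754/400)
      = 1.4435 / 1.885 = 0.7658 = 76.58%

F_rel = 76.6%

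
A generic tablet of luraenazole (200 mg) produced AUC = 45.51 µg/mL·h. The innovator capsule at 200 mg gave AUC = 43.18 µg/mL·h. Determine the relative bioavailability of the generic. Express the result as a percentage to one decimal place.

F_rel = 105.4%

F_rel = (AUC_test/D_test) / (AUC_ref/D_ref)
      = (45.51/200) / (43.18/200)
      = 0.22755 / 0.2159 = 1.0540 = 105.40%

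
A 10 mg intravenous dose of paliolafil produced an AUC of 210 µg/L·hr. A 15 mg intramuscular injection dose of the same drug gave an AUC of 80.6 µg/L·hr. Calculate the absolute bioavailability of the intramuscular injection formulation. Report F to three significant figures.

F = (AUC_ev / D_ev) / (AUC_iv / D_iv)
  = (80.6/15) / (210/10)
  = 5.37333 / 21 = 0.2559

F = 0.256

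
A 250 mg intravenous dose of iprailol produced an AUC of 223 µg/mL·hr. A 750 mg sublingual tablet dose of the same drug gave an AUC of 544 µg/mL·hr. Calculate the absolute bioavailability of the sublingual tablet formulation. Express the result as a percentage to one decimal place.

F = (AUC_ev / D_ev) / (AUC_iv / D_iv)
  = (544/750) / (223/250)
  = 0.725333 / 0.892 = 0.8132
  = 81.32%

F = 81.3%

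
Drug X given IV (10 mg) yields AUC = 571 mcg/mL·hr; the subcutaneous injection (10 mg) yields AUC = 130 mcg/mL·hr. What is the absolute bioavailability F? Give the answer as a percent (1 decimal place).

F = (AUC_ev / D_ev) / (AUC_iv / D_iv)
  = (130/10) / (571/10)
  = 13 / 57.1 = 0.2277
  = 22.77%

F = 22.8%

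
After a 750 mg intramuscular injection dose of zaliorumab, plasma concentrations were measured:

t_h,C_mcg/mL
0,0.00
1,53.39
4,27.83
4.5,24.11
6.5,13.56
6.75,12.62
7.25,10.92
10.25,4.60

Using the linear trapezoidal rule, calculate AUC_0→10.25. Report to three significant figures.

Trapezoidal AUC_0→10.25:
  [0→1]: (0.00+53.39)/2 × 1 = 26.695
  [1→4]: (53.39+27.83)/2 × 3 = 121.83
  [4→4.5]: (27.83+24.11)/2 × 0.5 = 12.985
  [4.5→6.5]: (24.11+13.56)/2 × 2 = 37.67
  [6.5→6.75]: (13.56+12.62)/2 × 0.25 = 3.2725
  [6.75→7.25]: (12.62+10.92)/2 × 0.5 = 5.885
  [7.25→10.25]: (10.92+4.60)/2 × 3 = 23.28
  Sum = 231.6175 mcg/mL·h

AUC = 232 mcg/mL·h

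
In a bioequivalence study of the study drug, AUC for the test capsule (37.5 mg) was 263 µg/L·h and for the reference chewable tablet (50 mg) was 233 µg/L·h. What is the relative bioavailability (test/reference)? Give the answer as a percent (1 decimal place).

F_rel = 150.5%

F_rel = (AUC_test/D_test) / (AUC_ref/D_ref)
      = (263/37.5) / (233/50)
      = 7.01333 / 4.66 = 1.5050 = 150.50%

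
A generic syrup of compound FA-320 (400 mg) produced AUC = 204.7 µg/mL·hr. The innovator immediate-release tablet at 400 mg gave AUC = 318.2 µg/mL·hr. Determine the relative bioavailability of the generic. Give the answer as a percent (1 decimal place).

F_rel = 64.3%

F_rel = (AUC_test/D_test) / (AUC_ref/D_ref)
      = (204.7/400) / (318.2/400)
      = 0.51175 / 0.7955 = 0.6433 = 64.33%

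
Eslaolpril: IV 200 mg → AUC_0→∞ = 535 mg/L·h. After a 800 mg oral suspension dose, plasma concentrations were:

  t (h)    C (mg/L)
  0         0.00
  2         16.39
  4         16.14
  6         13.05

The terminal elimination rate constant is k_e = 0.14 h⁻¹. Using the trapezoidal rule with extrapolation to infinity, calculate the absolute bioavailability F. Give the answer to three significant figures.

F = 0.0801

Trapezoidal AUC_0→6 (oral suspension):
  [0→2]: (0.00+16.39)/2 × 2 = 16.39
  [2→4]: (16.39+16.14)/2 × 2 = 32.53
  [4→6]: (16.14+13.05)/2 × 2 = 29.19
  Sum = 78.11 mg/L·h
Tail: C_last/k_e = 13.05/0.14 = 93.214
AUC_0→∞ (oral suspension) = 78.11 + 93.214 = 171.324 mg/L·h
F = (AUC_ev/D_ev)/(AUC_iv/D_iv) = (171.324/800)/(535/200) = 0.214155/2.675 = 0.0801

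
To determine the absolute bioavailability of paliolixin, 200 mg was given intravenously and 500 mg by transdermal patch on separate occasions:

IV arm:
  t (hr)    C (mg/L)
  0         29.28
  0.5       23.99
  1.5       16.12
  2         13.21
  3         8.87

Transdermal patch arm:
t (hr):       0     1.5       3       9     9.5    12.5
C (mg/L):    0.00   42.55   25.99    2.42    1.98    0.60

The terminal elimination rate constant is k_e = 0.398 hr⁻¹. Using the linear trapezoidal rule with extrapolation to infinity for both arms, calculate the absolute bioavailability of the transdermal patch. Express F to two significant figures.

Trapezoidal AUC_0→3 (IV):
  [0→0.5]: (29.28+23.99)/2 × 0.5 = 13.3175
  [0.5→1.5]: (23.99+16.12)/2 × 1 = 20.055
  [1.5→2]: (16.12+13.21)/2 × 0.5 = 7.3325
  [2→3]: (13.21+8.87)/2 × 1 = 11.04
  Sum = 51.745 mg/L·hr
IV tail: 8.87/0.398 = 22.286; AUC_iv,0→∞ = 51.745 + 22.286 = 74.031 mg/L·hr
Trapezoidal AUC_0→12.5 (transdermal patch):
  [0→1.5]: (0.00+42.55)/2 × 1.5 = 31.9125
  [1.5→3]: (42.55+25.99)/2 × 1.5 = 51.405
  [3→9]: (25.99+2.42)/2 × 6 = 85.23
  [9→9.5]: (2.42+1.98)/2 × 0.5 = 1.1
  [9.5→12.5]: (1.98+0.60)/2 × 3 = 3.87
  Sum = 173.5175 mg/L·hr
transdermal patch tail: 0.60/0.398 = 1.508; AUC_ev,0→∞ = 173.5175 + 1.508 = 175.0255 mg/L·hr
F = (AUC_ev/D_ev)/(AUC_iv/D_iv) = (175.0255/500)/(74.031/200) = 0.350051/0.370155 = 0.9457

F = 0.95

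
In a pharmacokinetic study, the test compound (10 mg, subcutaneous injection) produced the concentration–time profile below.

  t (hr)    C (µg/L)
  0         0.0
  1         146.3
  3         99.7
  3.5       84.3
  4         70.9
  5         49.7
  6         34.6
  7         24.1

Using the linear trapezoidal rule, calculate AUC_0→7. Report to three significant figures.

Trapezoidal AUC_0→7:
  [0→1]: (0.0+146.3)/2 × 1 = 73.15
  [1→3]: (146.3+99.7)/2 × 2 = 246.0
  [3→3.5]: (99.7+84.3)/2 × 0.5 = 46.0
  [3.5→4]: (84.3+70.9)/2 × 0.5 = 38.8
  [4→5]: (70.9+49.7)/2 × 1 = 60.3
  [5→6]: (49.7+34.6)/2 × 1 = 42.15
  [6→7]: (34.6+24.1)/2 × 1 = 29.35
  Sum = 535.75 µg/L·hr

AUC = 536 µg/L·hr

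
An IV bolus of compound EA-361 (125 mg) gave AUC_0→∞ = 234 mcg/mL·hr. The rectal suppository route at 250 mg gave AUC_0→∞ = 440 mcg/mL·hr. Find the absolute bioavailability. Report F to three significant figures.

F = 0.940

F = (AUC_ev / D_ev) / (AUC_iv / D_iv)
  = (440/250) / (234/125)
  = 1.76 / 1.872 = 0.9402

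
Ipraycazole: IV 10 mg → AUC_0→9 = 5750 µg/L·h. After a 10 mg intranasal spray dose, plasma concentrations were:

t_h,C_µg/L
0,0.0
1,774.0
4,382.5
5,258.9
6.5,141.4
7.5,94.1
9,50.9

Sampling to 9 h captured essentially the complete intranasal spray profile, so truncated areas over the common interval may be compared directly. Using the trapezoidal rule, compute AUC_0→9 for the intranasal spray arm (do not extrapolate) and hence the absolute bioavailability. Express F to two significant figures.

F = 0.52

Trapezoidal AUC_0→9 (intranasal spray):
  [0→1]: (0.0+774.0)/2 × 1 = 387.0
  [1→4]: (774.0+382.5)/2 × 3 = 1734.75
  [4→5]: (382.5+258.9)/2 × 1 = 320.7
  [5→6.5]: (258.9+141.4)/2 × 1.5 = 300.225
  [6.5→7.5]: (141.4+94.1)/2 × 1 = 117.75
  [7.5→9]: (94.1+50.9)/2 × 1.5 = 108.75
  Sum = 2969.175 µg/L·h
F = (AUC_ev/D_ev)/(AUC_iv/D_iv) = (2969.175/10)/(5750/10) = 296.9175/575 = 0.5164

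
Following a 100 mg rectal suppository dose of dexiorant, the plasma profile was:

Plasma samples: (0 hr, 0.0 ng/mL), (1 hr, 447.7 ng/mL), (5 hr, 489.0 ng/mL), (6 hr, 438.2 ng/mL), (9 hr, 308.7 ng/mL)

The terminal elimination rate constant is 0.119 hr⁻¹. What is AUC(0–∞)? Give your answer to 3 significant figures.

Trapezoidal AUC_0→9:
  [0→1]: (0.0+447.7)/2 × 1 = 223.85
  [1→5]: (447.7+489.0)/2 × 4 = 1873.4
  [5→6]: (489.0+438.2)/2 × 1 = 463.6
  [6→9]: (438.2+308.7)/2 × 3 = 1120.35
  Sum = 3681.2 ng/mL·hr
Extrapolated tail: C_last / k_e = 308.7 / 0.119 = 2594.118
AUC_0→∞ = 3681.2 + 2594.118 = 6275.318 ng/mL·hr

AUC = 6280 ng/mL·hr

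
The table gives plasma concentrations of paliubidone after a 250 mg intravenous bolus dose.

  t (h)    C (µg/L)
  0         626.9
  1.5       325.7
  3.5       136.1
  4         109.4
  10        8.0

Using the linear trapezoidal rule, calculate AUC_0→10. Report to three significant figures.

AUC = 1590 µg/L·h

Trapezoidal AUC_0→10:
  [0→1.5]: (626.9+325.7)/2 × 1.5 = 714.45
  [1.5→3.5]: (325.7+136.1)/2 × 2 = 461.8
  [3.5→4]: (136.1+109.4)/2 × 0.5 = 61.375
  [4→10]: (109.4+8.0)/2 × 6 = 352.2
  Sum = 1589.825 µg/L·h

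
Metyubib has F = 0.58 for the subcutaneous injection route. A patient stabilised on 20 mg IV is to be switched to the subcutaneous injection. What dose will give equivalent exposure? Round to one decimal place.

D_subcutaneous = 34.5 mg

For equal systemic exposure: F × D_ev = D_iv
D_ev = D_iv / F = 20 / 0.58 = 34.4828 mg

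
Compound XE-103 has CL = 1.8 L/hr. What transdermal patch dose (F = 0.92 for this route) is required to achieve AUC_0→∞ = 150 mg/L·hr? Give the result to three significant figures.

Dose = CL × AUC_0→∞ / F
     = 1.8 × 150 / 0.92 = 293.478 mg

Dose = 293 mg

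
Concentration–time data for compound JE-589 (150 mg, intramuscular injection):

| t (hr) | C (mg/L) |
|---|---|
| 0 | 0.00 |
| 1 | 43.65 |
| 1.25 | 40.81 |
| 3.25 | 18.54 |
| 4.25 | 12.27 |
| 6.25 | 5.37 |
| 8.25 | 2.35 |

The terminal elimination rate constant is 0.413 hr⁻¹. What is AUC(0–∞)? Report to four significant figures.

Trapezoidal AUC_0→8.25:
  [0→1]: (0.00+43.65)/2 × 1 = 21.825
  [1→1.25]: (43.65+40.81)/2 × 0.25 = 10.5575
  [1.25→3.25]: (40.81+18.54)/2 × 2 = 59.35
  [3.25→4.25]: (18.54+12.27)/2 × 1 = 15.405
  [4.25→6.25]: (12.27+5.37)/2 × 2 = 17.64
  [6.25→8.25]: (5.37+2.35)/2 × 2 = 7.72
  Sum = 132.4975 mg/L·hr
Extrapolated tail: C_last / k_e = 2.35 / 0.413 = 5.690
AUC_0→∞ = 132.4975 + 5.690 = 138.1875 mg/L·hr

AUC = 138.2 mg/L·hr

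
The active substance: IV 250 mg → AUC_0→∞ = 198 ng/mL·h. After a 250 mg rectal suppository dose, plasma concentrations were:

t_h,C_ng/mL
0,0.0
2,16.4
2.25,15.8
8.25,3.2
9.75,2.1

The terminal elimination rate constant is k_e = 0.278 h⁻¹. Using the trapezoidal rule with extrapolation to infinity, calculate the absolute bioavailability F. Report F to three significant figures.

F = 0.449

Trapezoidal AUC_0→9.75 (rectal suppository):
  [0→2]: (0.0+16.4)/2 × 2 = 16.4
  [2→2.25]: (16.4+15.8)/2 × 0.25 = 4.025
  [2.25→8.25]: (15.8+3.2)/2 × 6 = 57.0
  [8.25→9.75]: (3.2+2.1)/2 × 1.5 = 3.975
  Sum = 81.4 ng/mL·h
Tail: C_last/k_e = 2.1/0.278 = 7.554
AUC_0→∞ (rectal suppository) = 81.4 + 7.554 = 88.954 ng/mL·h
F = (AUC_ev/D_ev)/(AUC_iv/D_iv) = (88.954/250)/(198/250) = 0.355816/0.792 = 0.4493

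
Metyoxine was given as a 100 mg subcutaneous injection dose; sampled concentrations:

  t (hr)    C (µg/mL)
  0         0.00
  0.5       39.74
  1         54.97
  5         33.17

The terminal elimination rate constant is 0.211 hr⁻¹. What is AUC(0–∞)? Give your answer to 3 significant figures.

Trapezoidal AUC_0→5:
  [0→0.5]: (0.00+39.74)/2 × 0.5 = 9.935
  [0.5→1]: (39.74+54.97)/2 × 0.5 = 23.6775
  [1→5]: (54.97+33.17)/2 × 4 = 176.28
  Sum = 209.8925 µg/mL·hr
Extrapolated tail: C_last / k_e = 33.17 / 0.211 = 157.204
AUC_0→∞ = 209.8925 + 157.204 = 367.0965 µg/mL·hr

AUC = 367 µg/mL·hr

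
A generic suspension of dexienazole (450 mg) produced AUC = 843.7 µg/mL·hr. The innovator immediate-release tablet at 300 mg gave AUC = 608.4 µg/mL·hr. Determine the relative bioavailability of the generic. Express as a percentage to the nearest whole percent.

F_rel = 92%

F_rel = (AUC_test/D_test) / (AUC_ref/D_ref)
      = (843.7/450) / (608.4/300)
      = 1.87489 / 2.028 = 0.9245 = 92.45%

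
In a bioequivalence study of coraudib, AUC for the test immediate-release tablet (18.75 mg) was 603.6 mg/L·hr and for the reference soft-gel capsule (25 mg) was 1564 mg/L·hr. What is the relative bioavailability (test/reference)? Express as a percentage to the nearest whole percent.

F_rel = (AUC_test/D_test) / (AUC_ref/D_ref)
      = (603.6/18.75) / (1564/25)
      = 32.192 / 62.56 = 0.5146 = 51.46%

F_rel = 51%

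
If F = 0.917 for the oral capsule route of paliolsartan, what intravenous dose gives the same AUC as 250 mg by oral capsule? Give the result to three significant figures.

D_iv = 229 mg

Systemic exposure from an extravascular dose = F × D_ev, so the equivalent IV dose is F × D_ev.
D_iv = F × D_ev = 0.917 × 250 = 229.25 mg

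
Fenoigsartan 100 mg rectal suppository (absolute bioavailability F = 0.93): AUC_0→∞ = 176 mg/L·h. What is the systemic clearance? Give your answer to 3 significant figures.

CL = 0.528 L/h

CL = F × Dose / AUC_0→∞
   = 0.93 × 100 / 176 = 0.528409 L/h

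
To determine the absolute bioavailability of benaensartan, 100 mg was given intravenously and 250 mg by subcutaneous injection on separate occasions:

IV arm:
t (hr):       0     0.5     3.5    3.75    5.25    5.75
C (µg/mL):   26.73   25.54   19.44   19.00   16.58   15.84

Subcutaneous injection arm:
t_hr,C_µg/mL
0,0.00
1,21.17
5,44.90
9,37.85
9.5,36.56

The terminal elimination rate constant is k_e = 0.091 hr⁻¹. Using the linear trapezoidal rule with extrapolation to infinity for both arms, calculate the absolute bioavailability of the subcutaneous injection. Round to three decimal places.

F = 0.991

Trapezoidal AUC_0→5.75 (IV):
  [0→0.5]: (26.73+25.54)/2 × 0.5 = 13.0675
  [0.5→3.5]: (25.54+19.44)/2 × 3 = 67.47
  [3.5→3.75]: (19.44+19.00)/2 × 0.25 = 4.805
  [3.75→5.25]: (19.00+16.58)/2 × 1.5 = 26.685
  [5.25→5.75]: (16.58+15.84)/2 × 0.5 = 8.105
  Sum = 120.1325 µg/mL·hr
IV tail: 15.84/0.091 = 174.066; AUC_iv,0→∞ = 120.1325 + 174.066 = 294.1985 µg/mL·hr
Trapezoidal AUC_0→9.5 (subcutaneous injection):
  [0→1]: (0.00+21.17)/2 × 1 = 10.585
  [1→5]: (21.17+44.90)/2 × 4 = 132.14
  [5→9]: (44.90+37.85)/2 × 4 = 165.5
  [9→9.5]: (37.85+36.56)/2 × 0.5 = 18.6025
  Sum = 326.8275 µg/mL·hr
subcutaneous injection tail: 36.56/0.091 = 401.758; AUC_ev,0→∞ = 326.8275 + 401.758 = 728.5855 µg/mL·hr
F = (AUC_ev/D_ev)/(AUC_iv/D_iv) = (728.5855/250)/(294.1985/100) = 2.914342/2.941985 = 0.9906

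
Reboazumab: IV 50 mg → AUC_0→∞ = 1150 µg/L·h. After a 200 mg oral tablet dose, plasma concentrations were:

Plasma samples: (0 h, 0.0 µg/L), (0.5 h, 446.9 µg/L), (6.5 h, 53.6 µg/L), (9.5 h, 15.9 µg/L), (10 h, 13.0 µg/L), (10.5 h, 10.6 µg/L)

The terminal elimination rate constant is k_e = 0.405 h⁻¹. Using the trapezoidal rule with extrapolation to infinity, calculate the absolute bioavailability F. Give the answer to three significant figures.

Trapezoidal AUC_0→10.5 (oral tablet):
  [0→0.5]: (0.0+446.9)/2 × 0.5 = 111.725
  [0.5→6.5]: (446.9+53.6)/2 × 6 = 1501.5
  [6.5→9.5]: (53.6+15.9)/2 × 3 = 104.25
  [9.5→10]: (15.9+13.0)/2 × 0.5 = 7.225
  [10→10.5]: (13.0+10.6)/2 × 0.5 = 5.9
  Sum = 1730.6 µg/L·h
Tail: C_last/k_e = 10.6/0.405 = 26.173
AUC_0→∞ (oral tablet) = 1730.6 + 26.173 = 1756.773 µg/L·h
F = (AUC_ev/D_ev)/(AUC_iv/D_iv) = (1756.773/200)/(1150/50) = 8.783865/23 = 0.3819

F = 0.382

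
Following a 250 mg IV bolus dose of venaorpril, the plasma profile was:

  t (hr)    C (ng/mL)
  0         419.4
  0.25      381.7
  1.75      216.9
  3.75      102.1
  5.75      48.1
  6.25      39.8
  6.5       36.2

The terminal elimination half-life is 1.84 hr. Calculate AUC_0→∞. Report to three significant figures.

Trapezoidal AUC_0→6.5:
  [0→0.25]: (419.4+381.7)/2 × 0.25 = 100.1375
  [0.25→1.75]: (381.7+216.9)/2 × 1.5 = 448.95
  [1.75→3.75]: (216.9+102.1)/2 × 2 = 319.0
  [3.75→5.75]: (102.1+48.1)/2 × 2 = 150.2
  [5.75→6.25]: (48.1+39.8)/2 × 0.5 = 21.975
  [6.25→6.5]: (39.8+36.2)/2 × 0.25 = 9.5
  Sum = 1049.7625 ng/mL·hr
k_e = ln2 / t½ = 0.693147 / 1.84 = 0.3767 hr^-1
Extrapolated tail: C_last / k_e = 36.2 / 0.3767 = 96.098
AUC_0→∞ = 1049.7625 + 96.098 = 1145.8605 ng/mL·hr

AUC = 1150 ng/mL·hr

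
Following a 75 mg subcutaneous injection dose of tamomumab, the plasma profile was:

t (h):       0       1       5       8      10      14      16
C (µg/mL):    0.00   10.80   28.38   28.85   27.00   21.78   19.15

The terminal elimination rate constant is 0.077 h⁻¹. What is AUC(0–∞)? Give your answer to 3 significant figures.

AUC = 613 µg/mL·h

Trapezoidal AUC_0→16:
  [0→1]: (0.00+10.80)/2 × 1 = 5.4
  [1→5]: (10.80+28.38)/2 × 4 = 78.36
  [5→8]: (28.38+28.85)/2 × 3 = 85.845
  [8→10]: (28.85+27.00)/2 × 2 = 55.85
  [10→14]: (27.00+21.78)/2 × 4 = 97.56
  [14→16]: (21.78+19.15)/2 × 2 = 40.93
  Sum = 363.945 µg/mL·h
Extrapolated tail: C_last / k_e = 19.15 / 0.077 = 248.701
AUC_0→∞ = 363.945 + 248.701 = 612.646 µg/mL·h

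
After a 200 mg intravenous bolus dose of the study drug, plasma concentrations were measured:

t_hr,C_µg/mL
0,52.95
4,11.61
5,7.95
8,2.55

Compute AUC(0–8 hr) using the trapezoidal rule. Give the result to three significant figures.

Trapezoidal AUC_0→8:
  [0→4]: (52.95+11.61)/2 × 4 = 129.12
  [4→5]: (11.61+7.95)/2 × 1 = 9.78
  [5→8]: (7.95+2.55)/2 × 3 = 15.75
  Sum = 154.65 µg/mL·hr

AUC = 155 µg/mL·hr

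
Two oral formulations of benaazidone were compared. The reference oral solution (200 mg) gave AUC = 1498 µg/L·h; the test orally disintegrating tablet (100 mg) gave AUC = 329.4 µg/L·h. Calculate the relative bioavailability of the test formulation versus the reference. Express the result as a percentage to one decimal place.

F_rel = 44.0%

F_rel = (AUC_test/D_test) / (AUC_ref/D_ref)
      = (329.4/100) / (1498/200)
      = 3.294 / 7.49 = 0.4398 = 43.98%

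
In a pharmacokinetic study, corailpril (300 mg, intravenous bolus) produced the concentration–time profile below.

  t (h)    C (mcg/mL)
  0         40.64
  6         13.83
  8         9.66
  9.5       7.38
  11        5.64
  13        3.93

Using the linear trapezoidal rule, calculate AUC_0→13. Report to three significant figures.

Trapezoidal AUC_0→13:
  [0→6]: (40.64+13.83)/2 × 6 = 163.41
  [6→8]: (13.83+9.66)/2 × 2 = 23.49
  [8→9.5]: (9.66+7.38)/2 × 1.5 = 12.78
  [9.5→11]: (7.38+5.64)/2 × 1.5 = 9.765
  [11→13]: (5.64+3.93)/2 × 2 = 9.57
  Sum = 219.015 mcg/mL·h

AUC = 219 mcg/mL·h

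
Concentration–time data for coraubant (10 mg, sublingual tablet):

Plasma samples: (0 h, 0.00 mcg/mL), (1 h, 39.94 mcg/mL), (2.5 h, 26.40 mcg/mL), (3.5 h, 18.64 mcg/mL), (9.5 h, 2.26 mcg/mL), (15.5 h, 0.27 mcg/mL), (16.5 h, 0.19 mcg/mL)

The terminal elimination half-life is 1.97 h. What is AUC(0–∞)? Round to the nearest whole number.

AUC = 163 mcg/mL·h

Trapezoidal AUC_0→16.5:
  [0→1]: (0.00+39.94)/2 × 1 = 19.97
  [1→2.5]: (39.94+26.40)/2 × 1.5 = 49.755
  [2.5→3.5]: (26.40+18.64)/2 × 1 = 22.52
  [3.5→9.5]: (18.64+2.26)/2 × 6 = 62.7
  [9.5→15.5]: (2.26+0.27)/2 × 6 = 7.59
  [15.5→16.5]: (0.27+0.19)/2 × 1 = 0.23
  Sum = 162.765 mcg/mL·h
k_e = ln2 / t½ = 0.693147 / 1.97 = 0.3519 h^-1
Extrapolated tail: C_last / k_e = 0.19 / 0.3519 = 0.540
AUC_0→∞ = 162.765 + 0.540 = 163.305 mcg/mL·h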